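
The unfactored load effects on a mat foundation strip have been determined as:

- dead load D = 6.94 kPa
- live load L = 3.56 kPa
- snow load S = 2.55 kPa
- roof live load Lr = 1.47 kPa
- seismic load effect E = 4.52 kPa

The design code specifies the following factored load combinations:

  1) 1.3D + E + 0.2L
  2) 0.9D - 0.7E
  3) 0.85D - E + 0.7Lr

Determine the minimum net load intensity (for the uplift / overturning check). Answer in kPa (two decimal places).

1) 1.3(6.94) + 1.0(4.52) + 0.2(3.56) = 9.02 + 4.52 + 0.71 = 14.25
2) 0.9(6.94) - 0.7(4.52) = 3.08
3) 0.85(6.94) - 1.0(4.52) + 0.7(1.47) = 5.90 - 4.52 + 1.03 = 2.41
Combination 3 gives the minimum: 2.41 kPa.

2.41 kPa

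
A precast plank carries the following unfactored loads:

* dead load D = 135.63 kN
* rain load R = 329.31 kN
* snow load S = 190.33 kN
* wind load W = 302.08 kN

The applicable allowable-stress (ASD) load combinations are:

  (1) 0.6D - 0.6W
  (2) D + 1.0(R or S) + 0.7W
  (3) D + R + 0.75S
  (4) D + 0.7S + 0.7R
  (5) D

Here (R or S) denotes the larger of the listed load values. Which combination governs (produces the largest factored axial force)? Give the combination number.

(R or S) → R = 329.31 kN.
(1) 0.6(135.63) - 0.6(302.08) = -99.87
(2) 1.0(135.63) + 1.0(329.31) + 0.7(302.08) = 676.40
(3) 1.0(135.63) + 1.0(329.31) + 0.75(190.33) = 607.69
(4) 1.0(135.63) + 0.7(190.33) + 0.7(329.31) = 499.38
(5) 1.0(135.63) = 135.63
The largest value is 676.40 kN from combination 2.

Combination 2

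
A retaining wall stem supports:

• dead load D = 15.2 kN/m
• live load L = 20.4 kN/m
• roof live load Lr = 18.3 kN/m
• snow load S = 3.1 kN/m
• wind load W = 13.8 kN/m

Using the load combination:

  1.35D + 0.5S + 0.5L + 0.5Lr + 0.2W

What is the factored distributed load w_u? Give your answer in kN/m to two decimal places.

1.35(15.2) + 0.5(3.1) + 0.5(20.4) + 0.5(18.3) + 0.2(13.8) = 20.52 + 1.55 + 10.20 + 9.15 + 2.76 = 44.18
w_u = 44.18 kN/m.

44.18 kN/m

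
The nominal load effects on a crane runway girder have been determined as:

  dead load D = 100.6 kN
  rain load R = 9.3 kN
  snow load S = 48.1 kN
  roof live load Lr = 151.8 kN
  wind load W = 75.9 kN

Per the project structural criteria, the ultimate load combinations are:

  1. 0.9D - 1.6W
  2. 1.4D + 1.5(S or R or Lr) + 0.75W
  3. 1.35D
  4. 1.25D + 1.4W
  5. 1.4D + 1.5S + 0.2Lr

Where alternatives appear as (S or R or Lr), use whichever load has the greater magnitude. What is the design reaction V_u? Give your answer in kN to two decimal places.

425.47 kN

(S or R or Lr) → Lr = 151.8 kN.
1. 0.9(100.6) - 1.6(75.9) = 90.54 - 121.44 = -30.90
2. 1.4(100.6) + 1.5(151.8) + 0.75(75.9) = 140.84 + 227.70 + 56.93 = 425.47
3. 1.35(100.6) = 135.81
4. 1.25(100.6) + 1.4(75.9) = 125.75 + 106.26 = 232.01
5. 1.4(100.6) + 1.5(48.1) + 0.2(151.8) = 140.84 + 72.15 + 30.36 = 243.35
Maximum is from combination 2.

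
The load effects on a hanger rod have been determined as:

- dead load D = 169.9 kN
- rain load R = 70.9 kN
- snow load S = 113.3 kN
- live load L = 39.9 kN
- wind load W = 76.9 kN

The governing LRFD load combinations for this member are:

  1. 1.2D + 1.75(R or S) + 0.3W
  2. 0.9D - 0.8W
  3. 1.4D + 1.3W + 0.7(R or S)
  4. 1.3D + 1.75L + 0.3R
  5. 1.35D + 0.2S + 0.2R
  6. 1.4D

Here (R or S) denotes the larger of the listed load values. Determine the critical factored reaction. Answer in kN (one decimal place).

(R or S) → S = 113.3 kN.
1. 1.2(169.9) + 1.75(113.3) + 0.3(76.9) = 425.2
2. 0.9(169.9) - 0.8(76.9) = 152.9 - 61.5 = 91.4
3. 1.4(169.9) + 1.3(76.9) + 0.7(113.3) = 417.1
4. 1.3(169.9) + 1.75(39.9) + 0.3(70.9) = 220.9 + 69.8 + 21.3 = 312.0
5. 1.35(169.9) + 0.2(113.3) + 0.2(70.9) = 266.2
6. 1.4(169.9) = 237.9
The controlling combination is 1, giving 425.2 kN.

425.2 kN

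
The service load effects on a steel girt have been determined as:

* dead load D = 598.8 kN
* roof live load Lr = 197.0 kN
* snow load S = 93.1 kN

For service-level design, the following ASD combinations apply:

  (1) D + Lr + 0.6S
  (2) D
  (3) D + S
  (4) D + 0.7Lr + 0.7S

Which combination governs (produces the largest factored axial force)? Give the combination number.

(1) 1.0(598.8) + 1.0(197.0) + 0.6(93.1) = 598.8 + 197.0 + 55.9 = 851.7
(2) 1.0(598.8) = 598.8
(3) 1.0(598.8) + 1.0(93.1) = 598.8 + 93.1 = 691.9
(4) 1.0(598.8) + 0.7(197.0) + 0.7(93.1) = 598.8 + 137.9 + 65.2 = 801.9
The largest value is 851.7 kN from combination 1.

Combination 1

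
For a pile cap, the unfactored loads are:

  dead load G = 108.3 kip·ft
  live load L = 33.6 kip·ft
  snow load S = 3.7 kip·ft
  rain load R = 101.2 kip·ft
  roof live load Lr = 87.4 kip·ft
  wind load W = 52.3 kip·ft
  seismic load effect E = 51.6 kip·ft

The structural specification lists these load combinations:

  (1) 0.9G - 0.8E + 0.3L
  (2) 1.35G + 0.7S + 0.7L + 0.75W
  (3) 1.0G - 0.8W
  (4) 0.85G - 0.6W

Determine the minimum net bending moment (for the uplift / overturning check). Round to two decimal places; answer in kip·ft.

(1) 0.9(108.3) - 0.8(51.6) + 0.3(33.6) = 97.47 - 41.28 + 10.08 = 66.27
(2) 1.35(108.3) + 0.7(3.7) + 0.7(33.6) + 0.75(52.3) = 211.54
(3) 1.0(108.3) - 0.8(52.3) = 108.30 - 41.84 = 66.46
(4) 0.85(108.3) - 0.6(52.3) = 92.06 - 31.38 = 60.68
Combination 4 gives the minimum: 60.68 kip·ft.

60.68 kip·ft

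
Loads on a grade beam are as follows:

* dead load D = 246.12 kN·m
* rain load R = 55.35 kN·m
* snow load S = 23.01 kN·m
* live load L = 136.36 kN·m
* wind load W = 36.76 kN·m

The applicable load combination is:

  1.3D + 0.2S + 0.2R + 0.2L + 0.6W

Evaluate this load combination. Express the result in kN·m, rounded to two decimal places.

384.96 kN·m

1.3(246.12) + 0.2(23.01) + 0.2(55.35) + 0.2(136.36) + 0.6(36.76) = 319.96 + 4.60 + 11.07 + 27.27 + 22.06 = 384.96
M_u = 384.96 kN·m.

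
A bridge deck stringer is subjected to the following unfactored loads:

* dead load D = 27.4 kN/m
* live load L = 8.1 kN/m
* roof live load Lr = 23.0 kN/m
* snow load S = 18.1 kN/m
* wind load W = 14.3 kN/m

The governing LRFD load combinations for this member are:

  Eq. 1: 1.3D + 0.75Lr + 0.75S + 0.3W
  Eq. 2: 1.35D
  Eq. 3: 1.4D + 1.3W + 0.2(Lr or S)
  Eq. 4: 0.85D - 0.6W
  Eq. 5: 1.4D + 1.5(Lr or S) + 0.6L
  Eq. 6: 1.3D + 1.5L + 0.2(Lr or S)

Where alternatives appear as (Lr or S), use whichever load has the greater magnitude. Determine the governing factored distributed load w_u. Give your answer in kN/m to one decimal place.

(Lr or S) → Lr = 23.0 kN/m.
Eq. 1: 1.3(27.4) + 0.75(23.0) + 0.75(18.1) + 0.3(14.3) = 70.7
Eq. 2: 1.35(27.4) = 37.0
Eq. 3: 1.4(27.4) + 1.3(14.3) + 0.2(23.0) = 61.6
Eq. 4: 0.85(27.4) - 0.6(14.3) = 14.7
Eq. 5: 1.4(27.4) + 1.5(23.0) + 0.6(8.1) = 77.7
Eq. 6: 1.3(27.4) + 1.5(8.1) + 0.2(23.0) = 52.4
Maximum is from combination 5.

77.7 kN/m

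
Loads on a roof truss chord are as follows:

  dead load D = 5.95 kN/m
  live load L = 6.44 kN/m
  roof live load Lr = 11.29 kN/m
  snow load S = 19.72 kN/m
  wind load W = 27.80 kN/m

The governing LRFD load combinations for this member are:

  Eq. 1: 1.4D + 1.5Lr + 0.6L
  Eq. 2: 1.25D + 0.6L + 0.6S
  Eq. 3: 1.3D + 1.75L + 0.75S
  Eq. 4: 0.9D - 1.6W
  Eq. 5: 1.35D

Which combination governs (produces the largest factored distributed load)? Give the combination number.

Eq. 1: 1.4(5.95) + 1.5(11.29) + 0.6(6.44) = 8.33 + 16.94 + 3.86 = 29.13
Eq. 2: 1.25(5.95) + 0.6(6.44) + 0.6(19.72) = 7.44 + 3.86 + 11.83 = 23.13
Eq. 3: 1.3(5.95) + 1.75(6.44) + 0.75(19.72) = 7.74 + 11.27 + 14.79 = 33.80
Eq. 4: 0.9(5.95) - 1.6(27.80) = -39.13
Eq. 5: 1.35(5.95) = 8.03
The largest value is 33.80 kN/m from combination 3.

Combination 3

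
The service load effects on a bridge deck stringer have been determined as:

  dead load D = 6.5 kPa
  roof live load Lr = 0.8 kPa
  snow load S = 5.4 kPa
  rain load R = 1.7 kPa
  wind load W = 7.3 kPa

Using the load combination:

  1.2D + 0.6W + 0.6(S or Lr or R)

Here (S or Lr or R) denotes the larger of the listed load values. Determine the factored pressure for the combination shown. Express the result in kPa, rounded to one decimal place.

(S or Lr or R) → S = 5.4 kPa.
1.2(6.5) + 0.6(7.3) + 0.6(5.4) = 7.8 + 4.4 + 3.2 = 15.4
p_u = 15.4 kPa.

15.4 kPa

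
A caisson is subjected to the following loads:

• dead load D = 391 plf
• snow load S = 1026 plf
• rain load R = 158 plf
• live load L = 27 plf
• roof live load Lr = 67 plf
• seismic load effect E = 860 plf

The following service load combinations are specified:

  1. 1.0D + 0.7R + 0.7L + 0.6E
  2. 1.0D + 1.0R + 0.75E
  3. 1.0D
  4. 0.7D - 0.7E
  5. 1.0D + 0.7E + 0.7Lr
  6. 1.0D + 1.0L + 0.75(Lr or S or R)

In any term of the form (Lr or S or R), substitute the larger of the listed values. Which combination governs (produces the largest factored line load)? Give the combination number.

(Lr or S or R) → S = 1026 plf.
1. 1.0(391) + 0.7(158) + 0.7(27) + 0.6(860) = 1036.5
2. 1.0(391) + 1.0(158) + 0.75(860) = 1194.0
3. 1.0(391) = 391.0
4. 0.7(391) - 0.7(860) = -328.3
5. 1.0(391) + 0.7(860) + 0.7(67) = 1039.9
6. 1.0(391) + 1.0(27) + 0.75(1026) = 1187.5
The largest value is 1194.0 plf from combination 2.

Combination 2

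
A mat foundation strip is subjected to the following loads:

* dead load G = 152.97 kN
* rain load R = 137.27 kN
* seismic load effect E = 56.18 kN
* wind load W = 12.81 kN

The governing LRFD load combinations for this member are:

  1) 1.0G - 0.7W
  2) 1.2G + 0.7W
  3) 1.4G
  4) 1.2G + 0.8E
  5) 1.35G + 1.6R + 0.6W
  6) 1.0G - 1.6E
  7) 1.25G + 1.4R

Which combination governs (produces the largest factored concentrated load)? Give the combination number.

Combination 5

1) 1.0(152.97) - 0.7(12.81) = 144.00
2) 1.2(152.97) + 0.7(12.81) = 192.53
3) 1.4(152.97) = 214.16
4) 1.2(152.97) + 0.8(56.18) = 228.51
5) 1.35(152.97) + 1.6(137.27) + 0.6(12.81) = 433.83
6) 1.0(152.97) - 1.6(56.18) = 63.08
7) 1.25(152.97) + 1.4(137.27) = 383.39
The largest value is 433.83 kN from combination 5.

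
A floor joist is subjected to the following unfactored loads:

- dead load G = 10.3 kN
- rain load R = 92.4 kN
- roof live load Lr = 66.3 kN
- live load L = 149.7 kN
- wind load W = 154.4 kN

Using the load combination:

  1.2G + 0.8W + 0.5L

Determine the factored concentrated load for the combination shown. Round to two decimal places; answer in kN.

1.2(10.3) + 0.8(154.4) + 0.5(149.7) = 210.73
P_u = 210.73 kN.

210.73 kN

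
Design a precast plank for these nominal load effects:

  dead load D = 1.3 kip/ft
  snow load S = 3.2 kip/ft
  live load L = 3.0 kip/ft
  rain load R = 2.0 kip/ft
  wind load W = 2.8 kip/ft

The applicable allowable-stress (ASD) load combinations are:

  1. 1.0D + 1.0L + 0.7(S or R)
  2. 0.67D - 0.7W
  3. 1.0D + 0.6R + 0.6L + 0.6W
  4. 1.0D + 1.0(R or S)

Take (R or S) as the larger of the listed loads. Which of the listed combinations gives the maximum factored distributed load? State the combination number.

(S or R) → S = 3.2 kip/ft; (R or S) → S = 3.2 kip/ft.
1. 1.0(1.3) + 1.0(3.0) + 0.7(3.2) = 6.54
2. 0.67(1.3) - 0.7(2.8) = -1.09
3. 1.0(1.3) + 0.6(2.0) + 0.6(3.0) + 0.6(2.8) = 5.98
4. 1.0(1.3) + 1.0(3.2) = 4.50
The largest value is 6.54 kip/ft from combination 1.

Combination 1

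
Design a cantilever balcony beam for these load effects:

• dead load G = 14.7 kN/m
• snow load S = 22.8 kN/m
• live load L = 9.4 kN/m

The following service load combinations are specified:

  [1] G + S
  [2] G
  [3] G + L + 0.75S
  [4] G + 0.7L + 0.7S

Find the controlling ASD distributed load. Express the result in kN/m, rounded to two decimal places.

41.20 kN/m

[1] 1.0(14.7) + 1.0(22.8) = 37.50
[2] 1.0(14.7) = 14.70
[3] 1.0(14.7) + 1.0(9.4) + 0.75(22.8) = 41.20
[4] 1.0(14.7) + 0.7(9.4) + 0.7(22.8) = 37.24
Combination 3 governs: w = 41.20 kN/m.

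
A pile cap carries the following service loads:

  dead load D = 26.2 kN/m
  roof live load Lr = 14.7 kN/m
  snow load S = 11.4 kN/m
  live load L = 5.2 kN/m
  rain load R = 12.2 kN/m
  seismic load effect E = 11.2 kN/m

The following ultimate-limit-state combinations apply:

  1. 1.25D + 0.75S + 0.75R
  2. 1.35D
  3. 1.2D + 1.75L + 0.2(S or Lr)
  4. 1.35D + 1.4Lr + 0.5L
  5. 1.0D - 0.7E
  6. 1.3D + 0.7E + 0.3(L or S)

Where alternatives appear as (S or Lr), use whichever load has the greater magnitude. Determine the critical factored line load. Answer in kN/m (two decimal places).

(S or Lr) → Lr = 14.7 kN/m; (L or S) → S = 11.4 kN/m.
1. 1.25(26.2) + 0.75(11.4) + 0.75(12.2) = 50.45
2. 1.35(26.2) = 35.37
3. 1.2(26.2) + 1.75(5.2) + 0.2(14.7) = 43.48
4. 1.35(26.2) + 1.4(14.7) + 0.5(5.2) = 58.55
5. 1.0(26.2) - 0.7(11.2) = 18.36
6. 1.3(26.2) + 0.7(11.2) + 0.3(11.4) = 45.32
Maximum is from combination 4.

58.55 kN/m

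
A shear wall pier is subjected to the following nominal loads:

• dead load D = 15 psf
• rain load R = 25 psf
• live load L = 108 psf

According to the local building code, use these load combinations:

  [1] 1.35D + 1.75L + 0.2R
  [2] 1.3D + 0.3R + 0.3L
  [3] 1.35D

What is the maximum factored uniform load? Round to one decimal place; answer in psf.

[1] 1.35(15) + 1.75(108) + 0.2(25) = 20.3 + 189.0 + 5.0 = 214.3
[2] 1.3(15) + 0.3(25) + 0.3(108) = 19.5 + 7.5 + 32.4 = 59.4
[3] 1.35(15) = 20.3
The controlling combination is 1, giving 214.3 psf.

214.3 psf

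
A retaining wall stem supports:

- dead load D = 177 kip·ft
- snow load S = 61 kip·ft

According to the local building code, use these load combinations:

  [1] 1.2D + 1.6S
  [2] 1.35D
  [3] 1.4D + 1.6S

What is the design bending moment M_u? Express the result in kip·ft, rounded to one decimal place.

345.4 kip·ft

[1] 1.2(177) + 1.6(61) = 310.0
[2] 1.35(177) = 239.0
[3] 1.4(177) + 1.6(61) = 345.4
Maximum is from combination 3.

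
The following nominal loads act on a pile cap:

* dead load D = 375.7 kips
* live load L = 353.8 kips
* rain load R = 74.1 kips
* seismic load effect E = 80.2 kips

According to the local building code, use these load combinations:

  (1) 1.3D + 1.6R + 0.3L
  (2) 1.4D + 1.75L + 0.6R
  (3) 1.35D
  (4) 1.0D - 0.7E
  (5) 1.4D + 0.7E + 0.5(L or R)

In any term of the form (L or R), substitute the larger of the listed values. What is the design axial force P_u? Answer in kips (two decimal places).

1189.59 kips

(L or R) → L = 353.8 kips.
(1) 1.3(375.7) + 1.6(74.1) + 0.3(353.8) = 488.41 + 118.56 + 106.14 = 713.11
(2) 1.4(375.7) + 1.75(353.8) + 0.6(74.1) = 525.98 + 619.15 + 44.46 = 1189.59
(3) 1.35(375.7) = 507.20
(4) 1.0(375.7) - 0.7(80.2) = 375.70 - 56.14 = 319.56
(5) 1.4(375.7) + 0.7(80.2) + 0.5(353.8) = 525.98 + 56.14 + 176.90 = 759.02
The controlling combination is 2, giving 1189.59 kips.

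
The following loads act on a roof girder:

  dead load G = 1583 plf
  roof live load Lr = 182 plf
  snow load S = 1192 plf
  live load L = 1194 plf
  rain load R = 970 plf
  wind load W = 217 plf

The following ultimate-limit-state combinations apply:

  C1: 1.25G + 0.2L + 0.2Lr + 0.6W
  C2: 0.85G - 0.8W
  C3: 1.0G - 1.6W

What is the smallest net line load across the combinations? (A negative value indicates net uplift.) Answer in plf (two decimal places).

1171.95 plf

C1: 1.25(1583) + 0.2(1194) + 0.2(182) + 0.6(217) = 1978.75 + 238.80 + 36.40 + 130.20 = 2384.15
C2: 0.85(1583) - 0.8(217) = 1345.55 - 173.60 = 1171.95
C3: 1.0(1583) - 1.6(217) = 1583.00 - 347.20 = 1235.80
Combination 2 gives the minimum: 1171.95 plf.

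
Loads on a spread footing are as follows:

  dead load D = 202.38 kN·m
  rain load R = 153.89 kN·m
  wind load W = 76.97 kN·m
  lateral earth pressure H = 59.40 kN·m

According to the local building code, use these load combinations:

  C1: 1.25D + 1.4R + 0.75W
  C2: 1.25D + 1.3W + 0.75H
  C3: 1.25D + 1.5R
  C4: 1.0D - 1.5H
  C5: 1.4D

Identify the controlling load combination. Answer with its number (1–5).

C1: 1.25(202.38) + 1.4(153.89) + 0.75(76.97) = 526.15
C2: 1.25(202.38) + 1.3(76.97) + 0.75(59.40) = 252.98 + 100.06 + 44.55 = 397.59
C3: 1.25(202.38) + 1.5(153.89) = 483.81
C4: 1.0(202.38) - 1.5(59.40) = 202.38 - 89.10 = 113.28
C5: 1.4(202.38) = 283.33
The largest value is 526.15 kN·m from combination 1.

Combination 1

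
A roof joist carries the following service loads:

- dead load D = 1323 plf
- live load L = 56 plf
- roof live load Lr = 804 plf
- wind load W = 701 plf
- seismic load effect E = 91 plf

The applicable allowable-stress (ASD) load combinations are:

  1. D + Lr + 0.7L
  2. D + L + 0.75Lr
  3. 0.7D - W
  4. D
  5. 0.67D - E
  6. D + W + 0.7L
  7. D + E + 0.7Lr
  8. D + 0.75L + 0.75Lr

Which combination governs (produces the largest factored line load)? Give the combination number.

1. 1.0(1323) + 1.0(804) + 0.7(56) = 2166.2
2. 1.0(1323) + 1.0(56) + 0.75(804) = 1982.0
3. 0.7(1323) - 1.0(701) = 225.1
4. 1.0(1323) = 1323.0
5. 0.67(1323) - 1.0(91) = 795.4
6. 1.0(1323) + 1.0(701) + 0.7(56) = 2063.2
7. 1.0(1323) + 1.0(91) + 0.7(804) = 1976.8
8. 1.0(1323) + 0.75(56) + 0.75(804) = 1968.0
The largest value is 2166.2 plf from combination 1.

Combination 1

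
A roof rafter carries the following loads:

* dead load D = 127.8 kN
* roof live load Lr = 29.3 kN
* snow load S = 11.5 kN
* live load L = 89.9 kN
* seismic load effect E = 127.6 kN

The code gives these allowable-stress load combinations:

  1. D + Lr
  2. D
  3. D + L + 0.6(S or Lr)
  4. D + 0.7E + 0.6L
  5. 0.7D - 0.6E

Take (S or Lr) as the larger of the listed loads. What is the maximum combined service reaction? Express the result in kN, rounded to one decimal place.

271.1 kN

(S or Lr) → Lr = 29.3 kN.
1. 1.0(127.8) + 1.0(29.3) = 127.8 + 29.3 = 157.1
2. 1.0(127.8) = 127.8
3. 1.0(127.8) + 1.0(89.9) + 0.6(29.3) = 127.8 + 89.9 + 17.6 = 235.3
4. 1.0(127.8) + 0.7(127.6) + 0.6(89.9) = 271.1
5. 0.7(127.8) - 0.6(127.6) = 89.5 - 76.6 = 12.9
Maximum is from combination 4.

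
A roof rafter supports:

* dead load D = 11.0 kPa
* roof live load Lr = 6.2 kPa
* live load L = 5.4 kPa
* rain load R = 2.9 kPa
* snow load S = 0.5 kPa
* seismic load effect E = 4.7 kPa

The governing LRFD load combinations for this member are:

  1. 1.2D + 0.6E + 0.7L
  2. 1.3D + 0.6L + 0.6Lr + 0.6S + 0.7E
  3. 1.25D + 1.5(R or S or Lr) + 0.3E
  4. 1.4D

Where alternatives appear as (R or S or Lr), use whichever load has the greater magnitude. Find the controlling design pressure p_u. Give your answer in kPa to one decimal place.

(R or S or Lr) → Lr = 6.2 kPa.
1. 1.2(11.0) + 0.6(4.7) + 0.7(5.4) = 19.8
2. 1.3(11.0) + 0.6(5.4) + 0.6(6.2) + 0.6(0.5) + 0.7(4.7) = 24.9
3. 1.25(11.0) + 1.5(6.2) + 0.3(4.7) = 24.5
4. 1.4(11.0) = 15.4
Combination 2 governs: p_u = 24.9 kPa.

24.9 kPa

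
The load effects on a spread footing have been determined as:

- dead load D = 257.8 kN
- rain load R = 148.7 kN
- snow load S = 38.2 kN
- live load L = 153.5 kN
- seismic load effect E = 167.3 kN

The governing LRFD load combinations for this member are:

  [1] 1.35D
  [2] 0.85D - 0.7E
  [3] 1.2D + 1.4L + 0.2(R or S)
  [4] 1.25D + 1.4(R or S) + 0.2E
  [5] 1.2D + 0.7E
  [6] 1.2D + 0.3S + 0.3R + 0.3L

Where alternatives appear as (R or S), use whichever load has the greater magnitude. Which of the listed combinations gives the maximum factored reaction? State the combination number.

(R or S) → R = 148.7 kN.
[1] 1.35(257.8) = 348.0
[2] 0.85(257.8) - 0.7(167.3) = 219.1 - 117.1 = 102.0
[3] 1.2(257.8) + 1.4(153.5) + 0.2(148.7) = 309.4 + 214.9 + 29.7 = 554.0
[4] 1.25(257.8) + 1.4(148.7) + 0.2(167.3) = 563.9
[5] 1.2(257.8) + 0.7(167.3) = 309.4 + 117.1 = 426.5
[6] 1.2(257.8) + 0.3(38.2) + 0.3(148.7) + 0.3(153.5) = 411.5
The largest value is 563.9 kN from combination 4.

Combination 4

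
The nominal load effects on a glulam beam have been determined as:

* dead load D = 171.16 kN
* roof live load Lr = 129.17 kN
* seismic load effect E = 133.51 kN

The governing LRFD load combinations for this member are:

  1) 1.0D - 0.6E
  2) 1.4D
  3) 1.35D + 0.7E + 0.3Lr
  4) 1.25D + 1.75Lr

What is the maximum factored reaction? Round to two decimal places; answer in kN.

440.00 kN

1) 1.0(171.16) - 0.6(133.51) = 171.16 - 80.11 = 91.05
2) 1.4(171.16) = 239.62
3) 1.35(171.16) + 0.7(133.51) + 0.3(129.17) = 363.27
4) 1.25(171.16) + 1.75(129.17) = 213.95 + 226.05 = 440.00
The controlling combination is 4, giving 440.00 kN.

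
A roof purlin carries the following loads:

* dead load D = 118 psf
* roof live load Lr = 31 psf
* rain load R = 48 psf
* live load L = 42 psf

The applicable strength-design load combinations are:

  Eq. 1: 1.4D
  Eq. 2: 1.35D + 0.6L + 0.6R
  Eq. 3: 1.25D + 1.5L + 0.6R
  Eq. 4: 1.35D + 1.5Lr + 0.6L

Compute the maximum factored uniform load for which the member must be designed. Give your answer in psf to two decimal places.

Eq. 1: 1.4(118) = 165.20
Eq. 2: 1.35(118) + 0.6(42) + 0.6(48) = 159.30 + 25.20 + 28.80 = 213.30
Eq. 3: 1.25(118) + 1.5(42) + 0.6(48) = 147.50 + 63.00 + 28.80 = 239.30
Eq. 4: 1.35(118) + 1.5(31) + 0.6(42) = 159.30 + 46.50 + 25.20 = 231.00
Maximum is from combination 3.

239.30 psf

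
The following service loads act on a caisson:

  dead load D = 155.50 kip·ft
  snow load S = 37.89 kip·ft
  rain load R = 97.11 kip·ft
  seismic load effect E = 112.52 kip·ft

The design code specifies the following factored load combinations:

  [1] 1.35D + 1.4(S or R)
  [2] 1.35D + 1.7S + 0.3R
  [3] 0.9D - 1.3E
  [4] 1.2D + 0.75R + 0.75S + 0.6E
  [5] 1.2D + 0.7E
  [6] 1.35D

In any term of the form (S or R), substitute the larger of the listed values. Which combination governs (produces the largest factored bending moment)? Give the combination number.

Combination 4

(S or R) → R = 97.11 kip·ft.
[1] 1.35(155.50) + 1.4(97.11) = 209.93 + 135.95 = 345.88
[2] 1.35(155.50) + 1.7(37.89) + 0.3(97.11) = 209.93 + 64.41 + 29.13 = 303.47
[3] 0.9(155.50) - 1.3(112.52) = 139.95 - 146.28 = -6.33
[4] 1.2(155.50) + 0.75(97.11) + 0.75(37.89) + 0.6(112.52) = 186.60 + 72.83 + 28.42 + 67.51 = 355.36
[5] 1.2(155.50) + 0.7(112.52) = 186.60 + 78.76 = 265.36
[6] 1.35(155.50) = 209.93
The largest value is 355.36 kip·ft from combination 4.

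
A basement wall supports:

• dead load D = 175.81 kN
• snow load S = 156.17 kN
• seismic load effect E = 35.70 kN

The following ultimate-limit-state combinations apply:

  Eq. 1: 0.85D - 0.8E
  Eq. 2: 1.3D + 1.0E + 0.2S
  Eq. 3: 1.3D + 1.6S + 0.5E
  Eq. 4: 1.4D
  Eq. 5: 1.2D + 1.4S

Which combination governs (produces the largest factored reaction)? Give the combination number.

Eq. 1: 0.85(175.81) - 0.8(35.70) = 149.44 - 28.56 = 120.88
Eq. 2: 1.3(175.81) + 1.0(35.70) + 0.2(156.17) = 295.49
Eq. 3: 1.3(175.81) + 1.6(156.17) + 0.5(35.70) = 496.28
Eq. 4: 1.4(175.81) = 246.13
Eq. 5: 1.2(175.81) + 1.4(156.17) = 210.97 + 218.64 = 429.61
The largest value is 496.28 kN from combination 3.

Combination 3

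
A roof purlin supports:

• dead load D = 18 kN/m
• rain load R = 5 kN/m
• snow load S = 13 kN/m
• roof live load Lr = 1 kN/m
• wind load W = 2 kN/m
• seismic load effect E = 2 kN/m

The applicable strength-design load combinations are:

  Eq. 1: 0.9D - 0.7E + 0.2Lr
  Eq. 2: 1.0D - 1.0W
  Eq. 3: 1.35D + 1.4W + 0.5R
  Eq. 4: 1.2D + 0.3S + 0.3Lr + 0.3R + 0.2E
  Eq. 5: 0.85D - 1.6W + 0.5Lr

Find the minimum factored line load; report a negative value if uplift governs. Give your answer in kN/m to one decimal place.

Eq. 1: 0.9(18) - 0.7(2) + 0.2(1) = 15.0
Eq. 2: 1.0(18) - 1.0(2) = 16.0
Eq. 3: 1.35(18) + 1.4(2) + 0.5(5) = 29.6
Eq. 4: 1.2(18) + 0.3(13) + 0.3(1) + 0.3(5) + 0.2(2) = 27.7
Eq. 5: 0.85(18) - 1.6(2) + 0.5(1) = 12.6
Combination 5 gives the minimum: 12.6 kN/m.

12.6 kN/m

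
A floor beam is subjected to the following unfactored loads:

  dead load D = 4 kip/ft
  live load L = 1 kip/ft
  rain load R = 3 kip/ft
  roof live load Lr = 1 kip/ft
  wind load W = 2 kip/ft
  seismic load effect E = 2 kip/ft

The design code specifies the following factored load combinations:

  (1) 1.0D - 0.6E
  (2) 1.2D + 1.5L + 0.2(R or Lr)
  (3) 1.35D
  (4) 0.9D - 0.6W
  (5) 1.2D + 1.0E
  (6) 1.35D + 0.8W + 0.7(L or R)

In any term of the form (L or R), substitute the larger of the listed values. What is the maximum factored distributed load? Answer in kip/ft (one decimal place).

(R or Lr) → R = 3 kip/ft; (L or R) → R = 3 kip/ft.
(1) 1.0(4) - 0.6(2) = 2.8
(2) 1.2(4) + 1.5(1) + 0.2(3) = 6.9
(3) 1.35(4) = 5.4
(4) 0.9(4) - 0.6(2) = 2.4
(5) 1.2(4) + 1.0(2) = 6.8
(6) 1.35(4) + 0.8(2) + 0.7(3) = 9.1
Combination 6 governs: w_u = 9.1 kip/ft.

9.1 kip/ft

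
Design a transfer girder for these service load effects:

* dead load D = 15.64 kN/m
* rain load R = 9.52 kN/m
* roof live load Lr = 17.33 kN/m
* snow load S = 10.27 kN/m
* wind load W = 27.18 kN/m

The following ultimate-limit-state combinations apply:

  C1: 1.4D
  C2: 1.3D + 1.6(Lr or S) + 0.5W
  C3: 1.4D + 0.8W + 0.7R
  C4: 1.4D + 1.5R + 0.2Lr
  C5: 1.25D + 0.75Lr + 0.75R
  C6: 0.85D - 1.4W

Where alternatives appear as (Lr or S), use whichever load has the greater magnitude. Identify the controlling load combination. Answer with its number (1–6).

(Lr or S) → Lr = 17.33 kN/m.
C1: 1.4(15.64) = 21.90
C2: 1.3(15.64) + 1.6(17.33) + 0.5(27.18) = 61.65
C3: 1.4(15.64) + 0.8(27.18) + 0.7(9.52) = 50.30
C4: 1.4(15.64) + 1.5(9.52) + 0.2(17.33) = 39.64
C5: 1.25(15.64) + 0.75(17.33) + 0.75(9.52) = 39.69
C6: 0.85(15.64) - 1.4(27.18) = -24.76
The largest value is 61.65 kN/m from combination 2.

Combination 2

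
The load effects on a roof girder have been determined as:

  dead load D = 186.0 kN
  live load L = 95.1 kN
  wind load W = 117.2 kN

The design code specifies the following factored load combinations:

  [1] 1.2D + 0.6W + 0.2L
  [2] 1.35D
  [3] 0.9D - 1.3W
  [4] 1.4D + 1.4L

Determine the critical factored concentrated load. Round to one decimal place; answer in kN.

[1] 1.2(186.0) + 0.6(117.2) + 0.2(95.1) = 312.5
[2] 1.35(186.0) = 251.1
[3] 0.9(186.0) - 1.3(117.2) = 15.0
[4] 1.4(186.0) + 1.4(95.1) = 393.5
Maximum is from combination 4.

393.5 kN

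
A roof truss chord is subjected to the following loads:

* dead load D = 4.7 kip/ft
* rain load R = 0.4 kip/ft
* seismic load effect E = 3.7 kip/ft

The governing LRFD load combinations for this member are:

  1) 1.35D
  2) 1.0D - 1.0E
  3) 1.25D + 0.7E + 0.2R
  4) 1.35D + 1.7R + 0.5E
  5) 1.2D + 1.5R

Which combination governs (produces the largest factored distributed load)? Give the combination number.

Combination 4

1) 1.35(4.7) = 6.3
2) 1.0(4.7) - 1.0(3.7) = 4.7 - 3.7 = 1.0
3) 1.25(4.7) + 0.7(3.7) + 0.2(0.4) = 8.5
4) 1.35(4.7) + 1.7(0.4) + 0.5(3.7) = 6.3 + 0.7 + 1.9 = 8.9
5) 1.2(4.7) + 1.5(0.4) = 5.6 + 0.6 = 6.2
The largest value is 8.9 kip/ft from combination 4.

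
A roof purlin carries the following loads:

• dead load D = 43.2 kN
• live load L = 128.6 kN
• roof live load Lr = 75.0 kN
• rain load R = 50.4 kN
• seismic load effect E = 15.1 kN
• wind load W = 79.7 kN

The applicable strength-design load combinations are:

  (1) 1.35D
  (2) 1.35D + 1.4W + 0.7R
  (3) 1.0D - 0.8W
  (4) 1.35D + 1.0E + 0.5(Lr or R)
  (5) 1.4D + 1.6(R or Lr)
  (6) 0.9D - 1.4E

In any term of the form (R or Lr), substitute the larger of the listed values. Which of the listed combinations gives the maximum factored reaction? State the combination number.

Combination 2

(Lr or R) → Lr = 75.0 kN; (R or Lr) → Lr = 75.0 kN.
(1) 1.35(43.2) = 58.3
(2) 1.35(43.2) + 1.4(79.7) + 0.7(50.4) = 205.2
(3) 1.0(43.2) - 0.8(79.7) = -20.6
(4) 1.35(43.2) + 1.0(15.1) + 0.5(75.0) = 110.9
(5) 1.4(43.2) + 1.6(75.0) = 180.5
(6) 0.9(43.2) - 1.4(15.1) = 17.7
The largest value is 205.2 kN from combination 2.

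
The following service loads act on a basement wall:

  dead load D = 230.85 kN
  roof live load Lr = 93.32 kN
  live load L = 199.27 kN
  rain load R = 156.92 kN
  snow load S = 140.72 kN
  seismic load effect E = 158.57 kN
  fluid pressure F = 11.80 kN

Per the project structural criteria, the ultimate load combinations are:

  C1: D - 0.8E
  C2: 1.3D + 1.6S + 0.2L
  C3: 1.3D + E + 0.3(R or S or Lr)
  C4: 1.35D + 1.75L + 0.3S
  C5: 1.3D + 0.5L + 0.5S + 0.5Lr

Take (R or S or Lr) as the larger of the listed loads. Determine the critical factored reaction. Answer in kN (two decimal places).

702.59 kN

(R or S or Lr) → R = 156.92 kN.
C1: 1.0(230.85) - 0.8(158.57) = 230.85 - 126.86 = 103.99
C2: 1.3(230.85) + 1.6(140.72) + 0.2(199.27) = 300.11 + 225.15 + 39.85 = 565.11
C3: 1.3(230.85) + 1.0(158.57) + 0.3(156.92) = 505.75
C4: 1.35(230.85) + 1.75(199.27) + 0.3(140.72) = 311.65 + 348.72 + 42.22 = 702.59
C5: 1.3(230.85) + 0.5(199.27) + 0.5(140.72) + 0.5(93.32) = 516.76
Maximum is from combination 4.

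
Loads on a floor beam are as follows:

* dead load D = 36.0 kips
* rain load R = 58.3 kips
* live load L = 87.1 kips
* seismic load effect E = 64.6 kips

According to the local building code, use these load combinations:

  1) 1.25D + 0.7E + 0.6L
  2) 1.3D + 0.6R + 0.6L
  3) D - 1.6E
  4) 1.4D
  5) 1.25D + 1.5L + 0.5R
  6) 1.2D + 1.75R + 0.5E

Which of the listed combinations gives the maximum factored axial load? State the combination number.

Combination 5

1) 1.25(36.0) + 0.7(64.6) + 0.6(87.1) = 142.5
2) 1.3(36.0) + 0.6(58.3) + 0.6(87.1) = 134.0
3) 1.0(36.0) - 1.6(64.6) = -67.4
4) 1.4(36.0) = 50.4
5) 1.25(36.0) + 1.5(87.1) + 0.5(58.3) = 204.8
6) 1.2(36.0) + 1.75(58.3) + 0.5(64.6) = 177.5
The largest value is 204.8 kips from combination 5.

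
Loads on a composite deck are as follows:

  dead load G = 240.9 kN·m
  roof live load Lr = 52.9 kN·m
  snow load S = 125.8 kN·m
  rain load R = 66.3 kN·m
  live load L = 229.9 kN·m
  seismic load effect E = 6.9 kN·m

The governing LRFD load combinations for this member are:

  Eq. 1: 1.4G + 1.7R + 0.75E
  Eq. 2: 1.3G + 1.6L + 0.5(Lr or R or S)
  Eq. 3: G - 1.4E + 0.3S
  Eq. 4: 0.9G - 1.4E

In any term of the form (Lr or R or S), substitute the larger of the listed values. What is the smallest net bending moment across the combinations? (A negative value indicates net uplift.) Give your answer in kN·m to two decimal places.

(Lr or R or S) → S = 125.8 kN·m.
Eq. 1: 1.4(240.9) + 1.7(66.3) + 0.75(6.9) = 337.26 + 112.71 + 5.18 = 455.15
Eq. 2: 1.3(240.9) + 1.6(229.9) + 0.5(125.8) = 313.17 + 367.84 + 62.90 = 743.91
Eq. 3: 1.0(240.9) - 1.4(6.9) + 0.3(125.8) = 240.90 - 9.66 + 37.74 = 268.98
Eq. 4: 0.9(240.9) - 1.4(6.9) = 216.81 - 9.66 = 207.15
Combination 4 gives the minimum: 207.15 kN·m.

207.15 kN·m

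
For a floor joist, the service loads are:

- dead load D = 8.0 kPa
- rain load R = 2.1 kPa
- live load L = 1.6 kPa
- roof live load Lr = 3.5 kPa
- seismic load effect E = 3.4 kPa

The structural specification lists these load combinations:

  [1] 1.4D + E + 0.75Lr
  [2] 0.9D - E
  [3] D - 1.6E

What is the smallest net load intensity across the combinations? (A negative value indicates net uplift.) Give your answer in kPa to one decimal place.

[1] 1.4(8.0) + 1.0(3.4) + 0.75(3.5) = 11.2 + 3.4 + 2.6 = 17.2
[2] 0.9(8.0) - 1.0(3.4) = 7.2 - 3.4 = 3.8
[3] 1.0(8.0) - 1.6(3.4) = 8.0 - 5.4 = 2.6
Combination 3 gives the minimum: 2.6 kPa.

2.6 kPa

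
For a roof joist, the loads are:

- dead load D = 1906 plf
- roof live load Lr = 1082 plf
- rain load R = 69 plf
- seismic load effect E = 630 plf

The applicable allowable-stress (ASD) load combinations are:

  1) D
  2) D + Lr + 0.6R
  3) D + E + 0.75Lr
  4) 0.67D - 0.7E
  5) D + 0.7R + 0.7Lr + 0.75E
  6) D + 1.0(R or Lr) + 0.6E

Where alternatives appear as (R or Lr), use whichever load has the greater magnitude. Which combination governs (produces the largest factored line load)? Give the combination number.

Combination 6

(R or Lr) → Lr = 1082 plf.
1) 1.0(1906) = 1906.00
2) 1.0(1906) + 1.0(1082) + 0.6(69) = 1906.00 + 1082.00 + 41.40 = 3029.40
3) 1.0(1906) + 1.0(630) + 0.75(1082) = 1906.00 + 630.00 + 811.50 = 3347.50
4) 0.67(1906) - 0.7(630) = 1277.02 - 441.00 = 836.02
5) 1.0(1906) + 0.7(69) + 0.7(1082) + 0.75(630) = 1906.00 + 48.30 + 757.40 + 472.50 = 3184.20
6) 1.0(1906) + 1.0(1082) + 0.6(630) = 1906.00 + 1082.00 + 378.00 = 3366.00
The largest value is 3366.00 plf from combination 6.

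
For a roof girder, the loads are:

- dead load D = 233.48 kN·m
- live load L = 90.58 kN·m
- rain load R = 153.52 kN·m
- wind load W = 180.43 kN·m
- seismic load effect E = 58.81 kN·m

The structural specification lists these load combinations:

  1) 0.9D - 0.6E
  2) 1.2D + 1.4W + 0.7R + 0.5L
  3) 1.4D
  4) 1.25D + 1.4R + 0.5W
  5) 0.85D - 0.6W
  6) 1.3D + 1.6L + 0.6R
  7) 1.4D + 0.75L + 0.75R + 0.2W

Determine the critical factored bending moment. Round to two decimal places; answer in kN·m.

685.53 kN·m

1) 0.9(233.48) - 0.6(58.81) = 174.85
2) 1.2(233.48) + 1.4(180.43) + 0.7(153.52) + 0.5(90.58) = 280.18 + 252.60 + 107.46 + 45.29 = 685.53
3) 1.4(233.48) = 326.87
4) 1.25(233.48) + 1.4(153.52) + 0.5(180.43) = 596.99
5) 0.85(233.48) - 0.6(180.43) = 198.46 - 108.26 = 90.20
6) 1.3(233.48) + 1.6(90.58) + 0.6(153.52) = 303.52 + 144.93 + 92.11 = 540.56
7) 1.4(233.48) + 0.75(90.58) + 0.75(153.52) + 0.2(180.43) = 546.03
Combination 2 governs: M_u = 685.53 kN·m.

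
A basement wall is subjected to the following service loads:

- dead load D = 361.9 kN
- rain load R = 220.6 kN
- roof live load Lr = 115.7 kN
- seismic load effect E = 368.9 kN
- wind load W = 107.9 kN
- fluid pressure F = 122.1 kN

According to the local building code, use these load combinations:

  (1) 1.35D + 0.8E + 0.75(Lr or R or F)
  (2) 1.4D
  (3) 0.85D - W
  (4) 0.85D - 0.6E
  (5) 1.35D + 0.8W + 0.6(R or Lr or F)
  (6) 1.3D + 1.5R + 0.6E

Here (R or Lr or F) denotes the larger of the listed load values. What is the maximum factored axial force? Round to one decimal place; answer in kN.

(Lr or R or F) → R = 220.6 kN; (R or Lr or F) → R = 220.6 kN.
(1) 1.35(361.9) + 0.8(368.9) + 0.75(220.6) = 949.1
(2) 1.4(361.9) = 506.7
(3) 0.85(361.9) - 1.0(107.9) = 307.6 - 107.9 = 199.7
(4) 0.85(361.9) - 0.6(368.9) = 307.6 - 221.3 = 86.3
(5) 1.35(361.9) + 0.8(107.9) + 0.6(220.6) = 707.2
(6) 1.3(361.9) + 1.5(220.6) + 0.6(368.9) = 470.5 + 330.9 + 221.3 = 1022.7
Maximum is from combination 6.

1022.7 kN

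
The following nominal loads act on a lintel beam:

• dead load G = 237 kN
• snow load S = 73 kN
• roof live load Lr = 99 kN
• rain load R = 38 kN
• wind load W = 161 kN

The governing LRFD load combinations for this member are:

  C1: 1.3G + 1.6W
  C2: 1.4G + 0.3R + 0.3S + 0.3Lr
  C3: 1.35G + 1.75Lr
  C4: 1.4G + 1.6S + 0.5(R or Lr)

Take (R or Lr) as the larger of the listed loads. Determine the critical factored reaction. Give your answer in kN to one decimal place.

565.7 kN

(R or Lr) → Lr = 99 kN.
C1: 1.3(237) + 1.6(161) = 308.1 + 257.6 = 565.7
C2: 1.4(237) + 0.3(38) + 0.3(73) + 0.3(99) = 331.8 + 11.4 + 21.9 + 29.7 = 394.8
C3: 1.35(237) + 1.75(99) = 493.2
C4: 1.4(237) + 1.6(73) + 0.5(99) = 331.8 + 116.8 + 49.5 = 498.1
The controlling combination is 1, giving 565.7 kN.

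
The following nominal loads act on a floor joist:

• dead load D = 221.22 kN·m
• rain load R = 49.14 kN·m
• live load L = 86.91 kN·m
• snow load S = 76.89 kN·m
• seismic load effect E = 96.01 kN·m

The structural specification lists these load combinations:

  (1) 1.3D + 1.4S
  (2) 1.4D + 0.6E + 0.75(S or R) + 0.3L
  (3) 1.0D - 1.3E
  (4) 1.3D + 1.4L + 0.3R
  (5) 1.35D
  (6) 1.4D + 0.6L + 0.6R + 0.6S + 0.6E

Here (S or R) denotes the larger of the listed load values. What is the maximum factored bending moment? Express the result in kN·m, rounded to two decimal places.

(S or R) → S = 76.89 kN·m.
(1) 1.3(221.22) + 1.4(76.89) = 395.23
(2) 1.4(221.22) + 0.6(96.01) + 0.75(76.89) + 0.3(86.91) = 451.05
(3) 1.0(221.22) - 1.3(96.01) = 221.22 - 124.81 = 96.41
(4) 1.3(221.22) + 1.4(86.91) + 0.3(49.14) = 287.59 + 121.67 + 14.74 = 424.00
(5) 1.35(221.22) = 298.65
(6) 1.4(221.22) + 0.6(86.91) + 0.6(49.14) + 0.6(76.89) + 0.6(96.01) = 309.71 + 52.15 + 29.48 + 46.13 + 57.61 = 495.08
Maximum is from combination 6.

495.08 kN·m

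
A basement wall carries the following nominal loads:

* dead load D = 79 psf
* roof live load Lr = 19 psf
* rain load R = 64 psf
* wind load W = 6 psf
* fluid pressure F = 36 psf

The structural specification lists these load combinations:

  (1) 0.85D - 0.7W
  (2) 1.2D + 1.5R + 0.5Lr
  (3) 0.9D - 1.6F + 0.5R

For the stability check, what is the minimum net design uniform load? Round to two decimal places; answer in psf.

45.50 psf

(1) 0.85(79) - 0.7(6) = 67.15 - 4.20 = 62.95
(2) 1.2(79) + 1.5(64) + 0.5(19) = 94.80 + 96.00 + 9.50 = 200.30
(3) 0.9(79) - 1.6(36) + 0.5(64) = 71.10 - 57.60 + 32.00 = 45.50
Combination 3 gives the minimum: 45.50 psf.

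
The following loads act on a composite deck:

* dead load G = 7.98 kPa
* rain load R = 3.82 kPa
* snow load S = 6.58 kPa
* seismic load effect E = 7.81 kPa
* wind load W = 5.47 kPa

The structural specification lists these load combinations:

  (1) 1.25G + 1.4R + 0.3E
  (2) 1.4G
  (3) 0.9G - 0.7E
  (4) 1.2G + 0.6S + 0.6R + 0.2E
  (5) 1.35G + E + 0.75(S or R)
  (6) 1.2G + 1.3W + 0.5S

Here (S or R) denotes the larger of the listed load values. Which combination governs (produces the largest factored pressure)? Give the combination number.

(S or R) → S = 6.58 kPa.
(1) 1.25(7.98) + 1.4(3.82) + 0.3(7.81) = 17.67
(2) 1.4(7.98) = 11.17
(3) 0.9(7.98) - 0.7(7.81) = 1.72
(4) 1.2(7.98) + 0.6(6.58) + 0.6(3.82) + 0.2(7.81) = 17.38
(5) 1.35(7.98) + 1.0(7.81) + 0.75(6.58) = 23.52
(6) 1.2(7.98) + 1.3(5.47) + 0.5(6.58) = 19.98
The largest value is 23.52 kPa from combination 5.

Combination 5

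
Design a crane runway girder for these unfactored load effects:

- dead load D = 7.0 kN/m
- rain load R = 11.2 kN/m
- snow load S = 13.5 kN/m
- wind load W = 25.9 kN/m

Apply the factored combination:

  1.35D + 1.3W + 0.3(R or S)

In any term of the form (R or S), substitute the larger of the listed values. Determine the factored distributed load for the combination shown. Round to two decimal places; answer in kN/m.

(R or S) → S = 13.5 kN/m.
1.35(7.0) + 1.3(25.9) + 0.3(13.5) = 9.45 + 33.67 + 4.05 = 47.17
w_u = 47.17 kN/m.

47.17 kN/m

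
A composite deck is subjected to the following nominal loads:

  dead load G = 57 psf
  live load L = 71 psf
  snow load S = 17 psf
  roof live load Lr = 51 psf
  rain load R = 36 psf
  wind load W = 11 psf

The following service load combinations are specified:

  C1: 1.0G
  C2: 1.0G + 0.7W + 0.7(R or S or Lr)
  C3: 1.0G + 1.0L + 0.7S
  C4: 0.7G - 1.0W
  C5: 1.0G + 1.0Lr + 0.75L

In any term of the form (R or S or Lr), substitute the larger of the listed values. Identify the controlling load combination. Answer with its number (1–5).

Combination 5

(R or S or Lr) → Lr = 51 psf.
C1: 1.0(57) = 57.00
C2: 1.0(57) + 0.7(11) + 0.7(51) = 57.00 + 7.70 + 35.70 = 100.40
C3: 1.0(57) + 1.0(71) + 0.7(17) = 57.00 + 71.00 + 11.90 = 139.90
C4: 0.7(57) - 1.0(11) = 39.90 - 11.00 = 28.90
C5: 1.0(57) + 1.0(51) + 0.75(71) = 57.00 + 51.00 + 53.25 = 161.25
The largest value is 161.25 psf from combination 5.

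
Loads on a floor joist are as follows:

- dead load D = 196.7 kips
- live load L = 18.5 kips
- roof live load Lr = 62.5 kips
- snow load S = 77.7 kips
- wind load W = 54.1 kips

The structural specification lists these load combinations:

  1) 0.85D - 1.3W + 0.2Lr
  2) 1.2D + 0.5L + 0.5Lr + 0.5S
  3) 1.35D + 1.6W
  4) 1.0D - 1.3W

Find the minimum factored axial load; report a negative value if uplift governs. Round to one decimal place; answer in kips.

1) 0.85(196.7) - 1.3(54.1) + 0.2(62.5) = 167.2 - 70.3 + 12.5 = 109.4
2) 1.2(196.7) + 0.5(18.5) + 0.5(62.5) + 0.5(77.7) = 315.4
3) 1.35(196.7) + 1.6(54.1) = 265.5 + 86.6 = 352.1
4) 1.0(196.7) - 1.3(54.1) = 196.7 - 70.3 = 126.4
Combination 1 gives the minimum: 109.4 kips.

109.4 kips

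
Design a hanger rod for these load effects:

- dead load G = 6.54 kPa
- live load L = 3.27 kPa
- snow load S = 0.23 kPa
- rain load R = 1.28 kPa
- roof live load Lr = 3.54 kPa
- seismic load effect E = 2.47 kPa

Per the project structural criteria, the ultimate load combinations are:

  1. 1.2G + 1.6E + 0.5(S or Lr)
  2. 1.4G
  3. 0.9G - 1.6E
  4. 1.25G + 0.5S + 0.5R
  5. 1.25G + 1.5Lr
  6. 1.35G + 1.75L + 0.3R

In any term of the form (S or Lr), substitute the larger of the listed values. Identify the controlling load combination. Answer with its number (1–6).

Combination 6

(S or Lr) → Lr = 3.54 kPa.
1. 1.2(6.54) + 1.6(2.47) + 0.5(3.54) = 7.85 + 3.95 + 1.77 = 13.57
2. 1.4(6.54) = 9.16
3. 0.9(6.54) - 1.6(2.47) = 1.93
4. 1.25(6.54) + 0.5(0.23) + 0.5(1.28) = 8.93
5. 1.25(6.54) + 1.5(3.54) = 8.18 + 5.31 = 13.49
6. 1.35(6.54) + 1.75(3.27) + 0.3(1.28) = 14.94
The largest value is 14.94 kPa from combination 6.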